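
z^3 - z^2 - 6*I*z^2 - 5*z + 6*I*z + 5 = (z - 1)*(z - 5*I)*(z - I)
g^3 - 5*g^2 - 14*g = g*(g - 7)*(g + 2)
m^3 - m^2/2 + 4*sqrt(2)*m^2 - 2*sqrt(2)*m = m*(m - 1/2)*(m + 4*sqrt(2))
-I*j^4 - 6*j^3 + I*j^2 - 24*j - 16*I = (j - 4*I)^2*(j + I)*(-I*j + 1)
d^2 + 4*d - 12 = (d - 2)*(d + 6)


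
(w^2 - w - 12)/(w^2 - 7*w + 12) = (w + 3)/(w - 3)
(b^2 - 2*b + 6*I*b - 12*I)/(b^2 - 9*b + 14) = (b + 6*I)/(b - 7)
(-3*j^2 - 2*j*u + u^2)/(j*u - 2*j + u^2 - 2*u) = (-3*j + u)/(u - 2)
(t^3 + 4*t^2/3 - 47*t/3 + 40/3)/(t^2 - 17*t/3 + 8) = (t^2 + 4*t - 5)/(t - 3)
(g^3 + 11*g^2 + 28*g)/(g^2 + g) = (g^2 + 11*g + 28)/(g + 1)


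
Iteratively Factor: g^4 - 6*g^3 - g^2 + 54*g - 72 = (g + 3)*(g^3 - 9*g^2 + 26*g - 24) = (g - 3)*(g + 3)*(g^2 - 6*g + 8) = (g - 3)*(g - 2)*(g + 3)*(g - 4)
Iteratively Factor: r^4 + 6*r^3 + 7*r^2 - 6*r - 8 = (r + 4)*(r^3 + 2*r^2 - r - 2) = (r - 1)*(r + 4)*(r^2 + 3*r + 2) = (r - 1)*(r + 2)*(r + 4)*(r + 1)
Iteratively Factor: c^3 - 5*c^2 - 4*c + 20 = (c - 5)*(c^2 - 4) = (c - 5)*(c + 2)*(c - 2)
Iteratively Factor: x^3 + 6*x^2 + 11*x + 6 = (x + 2)*(x^2 + 4*x + 3) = (x + 1)*(x + 2)*(x + 3)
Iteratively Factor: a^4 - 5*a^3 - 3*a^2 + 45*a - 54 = (a - 3)*(a^3 - 2*a^2 - 9*a + 18) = (a - 3)*(a - 2)*(a^2 - 9) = (a - 3)^2*(a - 2)*(a + 3)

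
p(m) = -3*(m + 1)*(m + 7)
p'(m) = -6*m - 24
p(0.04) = -21.96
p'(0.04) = -24.24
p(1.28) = -56.64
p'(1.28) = -31.68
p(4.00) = -165.00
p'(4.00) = -48.00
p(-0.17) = -17.01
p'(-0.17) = -22.98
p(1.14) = -52.26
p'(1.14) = -30.84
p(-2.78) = 22.53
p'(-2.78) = -7.32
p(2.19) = -87.95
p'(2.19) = -37.14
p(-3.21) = 25.13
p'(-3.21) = -4.74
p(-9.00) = -48.00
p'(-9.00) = 30.00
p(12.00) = -741.00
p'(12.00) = -96.00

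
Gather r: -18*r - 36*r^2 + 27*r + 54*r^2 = 18*r^2 + 9*r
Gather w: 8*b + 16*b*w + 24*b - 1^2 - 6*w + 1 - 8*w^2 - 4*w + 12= 32*b - 8*w^2 + w*(16*b - 10) + 12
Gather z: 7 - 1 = 6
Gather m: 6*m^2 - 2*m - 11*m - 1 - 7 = 6*m^2 - 13*m - 8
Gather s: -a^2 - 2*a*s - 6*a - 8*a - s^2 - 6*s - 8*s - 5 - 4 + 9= -a^2 - 14*a - s^2 + s*(-2*a - 14)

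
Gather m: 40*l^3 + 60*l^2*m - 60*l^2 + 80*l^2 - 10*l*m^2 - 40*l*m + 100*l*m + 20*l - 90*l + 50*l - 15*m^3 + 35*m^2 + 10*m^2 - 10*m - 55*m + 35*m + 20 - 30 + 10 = 40*l^3 + 20*l^2 - 20*l - 15*m^3 + m^2*(45 - 10*l) + m*(60*l^2 + 60*l - 30)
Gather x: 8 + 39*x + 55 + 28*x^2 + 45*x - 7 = 28*x^2 + 84*x + 56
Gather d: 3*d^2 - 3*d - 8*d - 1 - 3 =3*d^2 - 11*d - 4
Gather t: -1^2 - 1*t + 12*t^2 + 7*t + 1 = 12*t^2 + 6*t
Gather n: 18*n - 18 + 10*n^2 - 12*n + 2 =10*n^2 + 6*n - 16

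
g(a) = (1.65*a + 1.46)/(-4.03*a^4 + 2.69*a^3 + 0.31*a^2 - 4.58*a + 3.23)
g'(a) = (1.65*a + 1.46)*(16.12*a^3 - 8.07*a^2 - 0.62*a + 4.58)/(-4.03*a^4 + 2.69*a^3 + 0.31*a^2 - 4.58*a + 3.23)^2 + 1.65/(-4.03*a^4 + 2.69*a^3 + 0.31*a^2 - 4.58*a + 3.23) = (19.9485*a^4 + 14.6582*a^3 - 12.2937*a^2 - 0.9052*a + 12.0163)/(16.2409*a^8 - 21.6814*a^7 + 4.7375*a^6 + 38.5826*a^5 - 50.5781*a^4 + 14.5378*a^3 + 22.979*a^2 - 29.5868*a + 10.4329)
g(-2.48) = 0.01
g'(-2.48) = 0.01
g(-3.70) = 0.01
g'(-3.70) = 0.00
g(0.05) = 0.51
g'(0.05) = 1.33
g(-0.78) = 0.04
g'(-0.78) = 0.32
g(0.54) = 2.53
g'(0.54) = 13.87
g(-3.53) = 0.01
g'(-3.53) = 0.00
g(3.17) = -0.02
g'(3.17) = 0.02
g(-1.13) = 0.25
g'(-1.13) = 3.20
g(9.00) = -0.00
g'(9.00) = 0.00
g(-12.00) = 0.00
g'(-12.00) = 0.00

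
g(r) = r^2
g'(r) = 2*r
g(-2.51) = 6.30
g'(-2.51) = -5.02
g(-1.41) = 1.99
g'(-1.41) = -2.82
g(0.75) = 0.56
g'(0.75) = 1.50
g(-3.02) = 9.12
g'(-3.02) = -6.04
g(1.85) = 3.42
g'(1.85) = 3.70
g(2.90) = 8.41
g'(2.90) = 5.80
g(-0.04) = 0.00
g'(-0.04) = -0.08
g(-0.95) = 0.90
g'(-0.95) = -1.90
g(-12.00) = 144.00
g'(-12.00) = -24.00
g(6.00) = 36.00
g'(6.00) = 12.00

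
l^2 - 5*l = l*(l - 5)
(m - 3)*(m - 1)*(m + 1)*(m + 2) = m^4 - m^3 - 7*m^2 + m + 6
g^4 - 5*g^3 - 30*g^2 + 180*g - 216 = (g - 6)*(g - 3)*(g - 2)*(g + 6)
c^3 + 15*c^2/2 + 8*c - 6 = (c - 1/2)*(c + 2)*(c + 6)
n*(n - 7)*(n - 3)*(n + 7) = n^4 - 3*n^3 - 49*n^2 + 147*n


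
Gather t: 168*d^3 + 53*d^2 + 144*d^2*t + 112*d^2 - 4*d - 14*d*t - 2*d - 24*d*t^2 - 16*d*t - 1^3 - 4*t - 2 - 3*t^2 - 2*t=168*d^3 + 165*d^2 - 6*d + t^2*(-24*d - 3) + t*(144*d^2 - 30*d - 6) - 3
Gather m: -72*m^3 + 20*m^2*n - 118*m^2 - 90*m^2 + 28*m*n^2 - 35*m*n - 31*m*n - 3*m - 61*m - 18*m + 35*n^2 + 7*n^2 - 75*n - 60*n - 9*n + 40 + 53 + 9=-72*m^3 + m^2*(20*n - 208) + m*(28*n^2 - 66*n - 82) + 42*n^2 - 144*n + 102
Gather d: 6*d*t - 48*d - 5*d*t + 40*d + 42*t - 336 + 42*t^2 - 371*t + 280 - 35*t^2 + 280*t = d*(t - 8) + 7*t^2 - 49*t - 56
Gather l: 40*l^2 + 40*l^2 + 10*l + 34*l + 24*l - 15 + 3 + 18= 80*l^2 + 68*l + 6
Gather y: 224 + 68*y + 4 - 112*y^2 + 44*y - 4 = -112*y^2 + 112*y + 224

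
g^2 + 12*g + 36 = (g + 6)^2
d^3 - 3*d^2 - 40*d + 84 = (d - 7)*(d - 2)*(d + 6)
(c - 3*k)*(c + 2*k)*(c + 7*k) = c^3 + 6*c^2*k - 13*c*k^2 - 42*k^3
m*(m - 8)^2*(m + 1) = m^4 - 15*m^3 + 48*m^2 + 64*m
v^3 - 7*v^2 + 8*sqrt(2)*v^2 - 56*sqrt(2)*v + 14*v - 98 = (v - 7)*(v + sqrt(2))*(v + 7*sqrt(2))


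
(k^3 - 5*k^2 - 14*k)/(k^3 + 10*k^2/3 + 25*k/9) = 9*(k^2 - 5*k - 14)/(9*k^2 + 30*k + 25)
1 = 1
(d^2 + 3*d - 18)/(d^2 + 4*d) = (d^2 + 3*d - 18)/(d*(d + 4))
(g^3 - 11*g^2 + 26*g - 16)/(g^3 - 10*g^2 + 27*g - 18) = (g^2 - 10*g + 16)/(g^2 - 9*g + 18)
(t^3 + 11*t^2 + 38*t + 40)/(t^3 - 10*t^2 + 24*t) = (t^3 + 11*t^2 + 38*t + 40)/(t*(t^2 - 10*t + 24))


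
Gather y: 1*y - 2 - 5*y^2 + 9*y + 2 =-5*y^2 + 10*y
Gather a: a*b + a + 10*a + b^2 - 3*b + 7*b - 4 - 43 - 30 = a*(b + 11) + b^2 + 4*b - 77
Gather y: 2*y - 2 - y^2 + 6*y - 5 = -y^2 + 8*y - 7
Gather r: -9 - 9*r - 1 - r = -10*r - 10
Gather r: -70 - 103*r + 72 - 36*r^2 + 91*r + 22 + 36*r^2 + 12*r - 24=0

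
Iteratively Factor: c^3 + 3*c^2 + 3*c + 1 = (c + 1)*(c^2 + 2*c + 1) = (c + 1)^2*(c + 1)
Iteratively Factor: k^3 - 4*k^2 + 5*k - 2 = (k - 1)*(k^2 - 3*k + 2) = (k - 1)^2*(k - 2)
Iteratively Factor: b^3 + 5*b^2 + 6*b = (b + 3)*(b^2 + 2*b) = (b + 2)*(b + 3)*(b)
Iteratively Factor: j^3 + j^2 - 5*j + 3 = (j - 1)*(j^2 + 2*j - 3) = (j - 1)*(j + 3)*(j - 1)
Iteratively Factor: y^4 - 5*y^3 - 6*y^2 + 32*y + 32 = (y + 1)*(y^3 - 6*y^2 + 32) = (y - 4)*(y + 1)*(y^2 - 2*y - 8) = (y - 4)*(y + 1)*(y + 2)*(y - 4)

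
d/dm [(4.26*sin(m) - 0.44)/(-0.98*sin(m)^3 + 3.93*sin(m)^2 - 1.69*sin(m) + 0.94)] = (8.3496*sin(m)^3 - 18.0354*sin(m)^2 + 3.4584*sin(m) + 3.2608)*cos(m)/(0.9604*sin(m)^6 - 7.7028*sin(m)^5 + 18.7573*sin(m)^4 - 15.1258*sin(m)^3 + 10.2445*sin(m)^2 - 3.1772*sin(m) + 0.8836)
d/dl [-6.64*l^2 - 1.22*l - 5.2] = -13.28*l - 1.22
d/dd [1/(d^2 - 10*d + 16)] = 2*(5 - d)/(d^2 - 10*d + 16)^2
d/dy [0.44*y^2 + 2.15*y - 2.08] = 0.88*y + 2.15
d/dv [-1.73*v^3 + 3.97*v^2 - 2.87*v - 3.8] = -5.19*v^2 + 7.94*v - 2.87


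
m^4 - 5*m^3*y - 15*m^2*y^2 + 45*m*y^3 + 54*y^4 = (m - 6*y)*(m - 3*y)*(m + y)*(m + 3*y)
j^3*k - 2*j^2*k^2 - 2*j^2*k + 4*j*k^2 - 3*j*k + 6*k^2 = (j - 3)*(j - 2*k)*(j*k + k)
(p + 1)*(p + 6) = p^2 + 7*p + 6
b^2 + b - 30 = (b - 5)*(b + 6)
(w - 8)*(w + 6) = w^2 - 2*w - 48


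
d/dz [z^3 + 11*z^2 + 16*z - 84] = 3*z^2 + 22*z + 16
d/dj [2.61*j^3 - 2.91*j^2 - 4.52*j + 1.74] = 7.83*j^2 - 5.82*j - 4.52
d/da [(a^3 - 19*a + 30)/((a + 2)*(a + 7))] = (a^4 + 18*a^3 + 61*a^2 - 60*a - 536)/(a^4 + 18*a^3 + 109*a^2 + 252*a + 196)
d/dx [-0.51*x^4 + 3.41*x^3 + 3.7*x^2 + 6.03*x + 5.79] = -2.04*x^3 + 10.23*x^2 + 7.4*x + 6.03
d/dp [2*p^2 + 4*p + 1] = 4*p + 4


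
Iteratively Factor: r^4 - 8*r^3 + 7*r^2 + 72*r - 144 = (r - 4)*(r^3 - 4*r^2 - 9*r + 36) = (r - 4)*(r - 3)*(r^2 - r - 12) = (r - 4)*(r - 3)*(r + 3)*(r - 4)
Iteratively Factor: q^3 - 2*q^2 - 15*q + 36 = (q - 3)*(q^2 + q - 12) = (q - 3)^2*(q + 4)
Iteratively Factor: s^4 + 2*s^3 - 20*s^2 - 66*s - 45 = (s + 3)*(s^3 - s^2 - 17*s - 15) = (s + 3)^2*(s^2 - 4*s - 5) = (s - 5)*(s + 3)^2*(s + 1)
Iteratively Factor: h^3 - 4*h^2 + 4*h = (h - 2)*(h^2 - 2*h) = h*(h - 2)*(h - 2)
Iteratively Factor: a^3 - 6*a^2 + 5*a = (a - 5)*(a^2 - a) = a*(a - 5)*(a - 1)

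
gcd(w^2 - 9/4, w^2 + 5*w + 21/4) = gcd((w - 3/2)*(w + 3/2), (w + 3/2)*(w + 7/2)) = w + 3/2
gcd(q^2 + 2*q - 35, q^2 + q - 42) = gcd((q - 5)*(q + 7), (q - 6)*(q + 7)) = q + 7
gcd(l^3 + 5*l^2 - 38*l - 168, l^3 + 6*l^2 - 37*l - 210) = l^2 + l - 42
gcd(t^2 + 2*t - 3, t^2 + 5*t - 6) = t - 1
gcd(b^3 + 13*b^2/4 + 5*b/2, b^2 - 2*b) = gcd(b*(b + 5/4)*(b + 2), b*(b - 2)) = b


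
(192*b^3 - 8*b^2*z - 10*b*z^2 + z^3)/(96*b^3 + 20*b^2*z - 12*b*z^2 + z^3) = (4*b + z)/(2*b + z)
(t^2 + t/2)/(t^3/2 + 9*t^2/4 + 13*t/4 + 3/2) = 2*t*(2*t + 1)/(2*t^3 + 9*t^2 + 13*t + 6)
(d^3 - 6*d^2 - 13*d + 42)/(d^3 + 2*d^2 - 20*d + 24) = (d^2 - 4*d - 21)/(d^2 + 4*d - 12)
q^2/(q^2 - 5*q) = q/(q - 5)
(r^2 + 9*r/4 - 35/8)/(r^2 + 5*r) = (8*r^2 + 18*r - 35)/(8*r*(r + 5))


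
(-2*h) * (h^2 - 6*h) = -2*h^3 + 12*h^2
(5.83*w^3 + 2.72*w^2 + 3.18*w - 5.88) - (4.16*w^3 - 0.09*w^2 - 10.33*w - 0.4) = 1.67*w^3 + 2.81*w^2 + 13.51*w - 5.48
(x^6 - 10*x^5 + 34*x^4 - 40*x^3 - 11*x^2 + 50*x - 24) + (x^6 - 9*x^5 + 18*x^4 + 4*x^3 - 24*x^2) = 2*x^6 - 19*x^5 + 52*x^4 - 36*x^3 - 35*x^2 + 50*x - 24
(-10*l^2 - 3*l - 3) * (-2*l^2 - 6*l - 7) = 20*l^4 + 66*l^3 + 94*l^2 + 39*l + 21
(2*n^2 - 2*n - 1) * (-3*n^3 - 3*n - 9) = -6*n^5 + 6*n^4 - 3*n^3 - 12*n^2 + 21*n + 9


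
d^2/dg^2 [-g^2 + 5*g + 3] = -2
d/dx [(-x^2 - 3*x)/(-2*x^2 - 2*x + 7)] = (-4*x^2 - 14*x - 21)/(4*x^4 + 8*x^3 - 24*x^2 - 28*x + 49)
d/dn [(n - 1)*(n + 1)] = 2*n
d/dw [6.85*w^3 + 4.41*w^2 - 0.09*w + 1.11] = 20.55*w^2 + 8.82*w - 0.09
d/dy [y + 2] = 1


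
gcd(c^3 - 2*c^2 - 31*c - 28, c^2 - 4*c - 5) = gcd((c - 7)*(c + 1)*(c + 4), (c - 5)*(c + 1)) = c + 1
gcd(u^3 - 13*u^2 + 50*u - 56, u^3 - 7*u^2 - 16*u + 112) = u^2 - 11*u + 28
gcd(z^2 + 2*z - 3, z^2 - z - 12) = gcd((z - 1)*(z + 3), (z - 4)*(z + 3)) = z + 3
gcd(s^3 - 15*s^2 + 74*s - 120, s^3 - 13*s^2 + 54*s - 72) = s^2 - 10*s + 24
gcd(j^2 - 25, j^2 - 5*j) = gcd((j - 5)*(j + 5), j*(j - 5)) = j - 5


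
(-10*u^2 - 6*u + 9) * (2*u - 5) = -20*u^3 + 38*u^2 + 48*u - 45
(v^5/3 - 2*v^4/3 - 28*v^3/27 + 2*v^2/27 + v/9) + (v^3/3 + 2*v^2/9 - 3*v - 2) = v^5/3 - 2*v^4/3 - 19*v^3/27 + 8*v^2/27 - 26*v/9 - 2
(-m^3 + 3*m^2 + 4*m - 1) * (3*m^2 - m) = -3*m^5 + 10*m^4 + 9*m^3 - 7*m^2 + m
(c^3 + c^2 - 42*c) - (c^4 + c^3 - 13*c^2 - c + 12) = -c^4 + 14*c^2 - 41*c - 12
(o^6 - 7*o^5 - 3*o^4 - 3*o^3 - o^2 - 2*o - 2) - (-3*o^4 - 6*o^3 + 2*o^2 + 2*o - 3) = o^6 - 7*o^5 + 3*o^3 - 3*o^2 - 4*o + 1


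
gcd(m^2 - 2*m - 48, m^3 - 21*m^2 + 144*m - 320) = m - 8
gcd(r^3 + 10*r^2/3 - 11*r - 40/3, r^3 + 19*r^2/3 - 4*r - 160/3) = r^2 + 7*r/3 - 40/3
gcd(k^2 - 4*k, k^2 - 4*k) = k^2 - 4*k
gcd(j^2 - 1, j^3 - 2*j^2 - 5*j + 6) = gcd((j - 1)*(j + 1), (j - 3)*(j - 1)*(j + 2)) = j - 1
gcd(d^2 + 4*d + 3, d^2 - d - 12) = d + 3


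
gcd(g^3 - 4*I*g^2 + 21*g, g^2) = g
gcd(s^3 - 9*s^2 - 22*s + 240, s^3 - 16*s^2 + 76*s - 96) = s^2 - 14*s + 48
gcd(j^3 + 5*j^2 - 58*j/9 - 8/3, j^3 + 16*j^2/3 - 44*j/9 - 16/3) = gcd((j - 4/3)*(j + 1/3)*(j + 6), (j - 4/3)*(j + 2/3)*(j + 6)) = j^2 + 14*j/3 - 8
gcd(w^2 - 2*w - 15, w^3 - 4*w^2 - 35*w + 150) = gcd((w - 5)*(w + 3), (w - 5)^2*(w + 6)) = w - 5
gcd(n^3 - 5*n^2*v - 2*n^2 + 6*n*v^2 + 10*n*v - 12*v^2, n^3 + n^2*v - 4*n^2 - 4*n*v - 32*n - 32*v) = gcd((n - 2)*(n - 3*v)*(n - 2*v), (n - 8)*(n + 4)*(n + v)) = 1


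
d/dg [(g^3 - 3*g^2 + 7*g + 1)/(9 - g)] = 2*(-g^3 + 15*g^2 - 27*g + 32)/(g^2 - 18*g + 81)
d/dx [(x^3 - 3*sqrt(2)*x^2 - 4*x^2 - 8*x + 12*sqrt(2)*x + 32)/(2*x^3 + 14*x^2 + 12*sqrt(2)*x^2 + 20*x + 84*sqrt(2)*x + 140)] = (11*x^4 + 9*sqrt(2)*x^4 + 36*x^3 + 60*sqrt(2)*x^3 - 234*sqrt(2)*x^2 - 266*x^2 - 804*sqrt(2)*x - 1008*x - 880 - 504*sqrt(2))/(2*(x^6 + 14*x^5 + 12*sqrt(2)*x^5 + 141*x^4 + 168*sqrt(2)*x^4 + 708*sqrt(2)*x^3 + 1288*x^3 + 1680*sqrt(2)*x^2 + 4608*x^2 + 1400*x + 5880*sqrt(2)*x + 4900))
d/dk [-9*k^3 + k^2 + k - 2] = -27*k^2 + 2*k + 1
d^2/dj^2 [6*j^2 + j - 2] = 12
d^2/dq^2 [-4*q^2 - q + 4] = -8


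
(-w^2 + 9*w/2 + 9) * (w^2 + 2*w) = -w^4 + 5*w^3/2 + 18*w^2 + 18*w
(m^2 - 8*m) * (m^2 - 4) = m^4 - 8*m^3 - 4*m^2 + 32*m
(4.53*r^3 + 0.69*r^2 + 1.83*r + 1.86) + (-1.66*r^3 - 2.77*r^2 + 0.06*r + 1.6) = 2.87*r^3 - 2.08*r^2 + 1.89*r + 3.46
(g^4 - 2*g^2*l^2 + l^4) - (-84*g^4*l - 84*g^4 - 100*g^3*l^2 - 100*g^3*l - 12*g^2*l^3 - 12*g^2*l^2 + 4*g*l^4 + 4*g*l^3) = 84*g^4*l + 85*g^4 + 100*g^3*l^2 + 100*g^3*l + 12*g^2*l^3 + 10*g^2*l^2 - 4*g*l^4 - 4*g*l^3 + l^4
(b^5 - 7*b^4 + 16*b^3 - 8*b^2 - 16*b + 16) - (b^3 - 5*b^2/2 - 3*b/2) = b^5 - 7*b^4 + 15*b^3 - 11*b^2/2 - 29*b/2 + 16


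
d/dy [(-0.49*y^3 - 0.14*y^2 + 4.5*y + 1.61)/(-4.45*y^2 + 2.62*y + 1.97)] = (2.1805*y^4 - 2.5676*y^3 + 16.7623*y^2 + 13.7774*y + 4.6468)/(19.8025*y^4 - 23.318*y^3 - 10.6686*y^2 + 10.3228*y + 3.8809)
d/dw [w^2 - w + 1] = 2*w - 1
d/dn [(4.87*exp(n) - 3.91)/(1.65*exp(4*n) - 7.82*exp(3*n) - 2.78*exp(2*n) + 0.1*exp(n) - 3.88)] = (-24.1065*exp(4*n) + 101.9728*exp(3*n) - 78.19*exp(2*n) - 21.7396*exp(n) - 18.5046)*exp(n)/(2.7225*exp(8*n) - 25.806*exp(7*n) + 51.9784*exp(6*n) + 43.8092*exp(5*n) - 6.6396*exp(4*n) + 60.1272*exp(3*n) + 21.5828*exp(2*n) - 0.776*exp(n) + 15.0544)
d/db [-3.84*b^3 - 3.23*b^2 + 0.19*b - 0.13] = -11.52*b^2 - 6.46*b + 0.19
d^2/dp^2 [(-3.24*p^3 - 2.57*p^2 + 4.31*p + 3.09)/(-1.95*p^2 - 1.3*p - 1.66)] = (2.8421709430404e-14*p^5 - 55.83201*p^3 - 78.46137*p^2 + 90.278784*p + 42.326204)/(7.414875*p^6 + 14.82975*p^5 + 28.82295*p^4 + 27.4456*p^3 + 24.53646*p^2 + 10.74684*p + 4.574296)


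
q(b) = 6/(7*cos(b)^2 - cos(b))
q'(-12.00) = 2.03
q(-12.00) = 1.45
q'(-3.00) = 0.20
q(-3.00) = 0.76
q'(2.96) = -0.27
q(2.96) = 0.77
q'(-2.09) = 8.40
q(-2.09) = 2.70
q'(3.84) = 1.91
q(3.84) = 1.23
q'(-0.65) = -2.78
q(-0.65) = 1.65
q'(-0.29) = -0.71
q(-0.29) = 1.10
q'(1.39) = 4139.09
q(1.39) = 128.99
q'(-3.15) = -0.01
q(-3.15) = 0.75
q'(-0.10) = -0.22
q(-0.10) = 1.01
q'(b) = 6*(14*sin(b)*cos(b) - sin(b))/(7*cos(b)^2 - cos(b))^2 = 6*(-sin(b)/cos(b)^2 + 14*tan(b))/(7*cos(b) - 1)^2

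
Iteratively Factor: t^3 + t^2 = (t)*(t^2 + t) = t^2*(t + 1)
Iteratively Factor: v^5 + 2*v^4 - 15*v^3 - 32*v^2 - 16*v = (v + 1)*(v^4 + v^3 - 16*v^2 - 16*v) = v*(v + 1)*(v^3 + v^2 - 16*v - 16) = v*(v + 1)^2*(v^2 - 16) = v*(v - 4)*(v + 1)^2*(v + 4)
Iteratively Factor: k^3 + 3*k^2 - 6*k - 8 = (k + 1)*(k^2 + 2*k - 8) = (k + 1)*(k + 4)*(k - 2)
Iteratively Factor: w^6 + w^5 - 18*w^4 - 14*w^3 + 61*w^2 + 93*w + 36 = (w - 3)*(w^5 + 4*w^4 - 6*w^3 - 32*w^2 - 35*w - 12) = (w - 3)*(w + 1)*(w^4 + 3*w^3 - 9*w^2 - 23*w - 12) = (w - 3)*(w + 1)^2*(w^3 + 2*w^2 - 11*w - 12) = (w - 3)*(w + 1)^2*(w + 4)*(w^2 - 2*w - 3) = (w - 3)^2*(w + 1)^2*(w + 4)*(w + 1)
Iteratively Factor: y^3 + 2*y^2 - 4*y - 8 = (y + 2)*(y^2 - 4) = (y + 2)^2*(y - 2)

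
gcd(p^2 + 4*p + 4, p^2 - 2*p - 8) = p + 2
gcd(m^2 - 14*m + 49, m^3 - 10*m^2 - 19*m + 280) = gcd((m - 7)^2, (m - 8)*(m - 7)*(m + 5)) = m - 7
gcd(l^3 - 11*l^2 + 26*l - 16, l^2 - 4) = l - 2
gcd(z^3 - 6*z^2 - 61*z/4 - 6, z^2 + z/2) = z + 1/2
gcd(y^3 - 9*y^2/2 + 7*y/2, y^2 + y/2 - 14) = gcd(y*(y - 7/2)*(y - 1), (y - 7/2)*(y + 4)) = y - 7/2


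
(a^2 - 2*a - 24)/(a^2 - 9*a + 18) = (a + 4)/(a - 3)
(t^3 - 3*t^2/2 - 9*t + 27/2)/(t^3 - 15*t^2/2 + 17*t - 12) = (t^2 - 9)/(t^2 - 6*t + 8)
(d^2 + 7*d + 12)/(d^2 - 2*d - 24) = (d + 3)/(d - 6)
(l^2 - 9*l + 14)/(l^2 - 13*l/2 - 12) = 2*(-l^2 + 9*l - 14)/(-2*l^2 + 13*l + 24)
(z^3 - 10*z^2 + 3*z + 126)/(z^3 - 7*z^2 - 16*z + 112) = (z^2 - 3*z - 18)/(z^2 - 16)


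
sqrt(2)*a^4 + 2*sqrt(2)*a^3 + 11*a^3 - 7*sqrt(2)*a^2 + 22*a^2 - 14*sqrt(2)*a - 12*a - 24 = (a + 2)*(a - sqrt(2))*(a + 6*sqrt(2))*(sqrt(2)*a + 1)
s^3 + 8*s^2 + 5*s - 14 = (s - 1)*(s + 2)*(s + 7)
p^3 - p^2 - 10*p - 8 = (p - 4)*(p + 1)*(p + 2)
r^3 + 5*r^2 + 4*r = r*(r + 1)*(r + 4)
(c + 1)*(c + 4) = c^2 + 5*c + 4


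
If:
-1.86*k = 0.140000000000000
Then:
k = -0.08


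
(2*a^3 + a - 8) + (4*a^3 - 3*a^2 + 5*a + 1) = 6*a^3 - 3*a^2 + 6*a - 7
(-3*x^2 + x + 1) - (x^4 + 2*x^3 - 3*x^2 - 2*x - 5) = -x^4 - 2*x^3 + 3*x + 6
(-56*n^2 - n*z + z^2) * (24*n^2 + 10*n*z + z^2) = -1344*n^4 - 584*n^3*z - 42*n^2*z^2 + 9*n*z^3 + z^4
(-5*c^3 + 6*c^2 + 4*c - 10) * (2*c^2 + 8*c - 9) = -10*c^5 - 28*c^4 + 101*c^3 - 42*c^2 - 116*c + 90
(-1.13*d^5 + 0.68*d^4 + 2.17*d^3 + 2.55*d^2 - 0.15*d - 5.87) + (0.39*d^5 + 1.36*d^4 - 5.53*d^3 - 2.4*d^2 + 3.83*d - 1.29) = -0.74*d^5 + 2.04*d^4 - 3.36*d^3 + 0.15*d^2 + 3.68*d - 7.16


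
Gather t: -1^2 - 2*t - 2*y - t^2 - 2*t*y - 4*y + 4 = -t^2 + t*(-2*y - 2) - 6*y + 3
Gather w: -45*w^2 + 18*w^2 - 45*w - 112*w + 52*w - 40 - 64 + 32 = -27*w^2 - 105*w - 72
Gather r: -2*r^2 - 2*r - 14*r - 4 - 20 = -2*r^2 - 16*r - 24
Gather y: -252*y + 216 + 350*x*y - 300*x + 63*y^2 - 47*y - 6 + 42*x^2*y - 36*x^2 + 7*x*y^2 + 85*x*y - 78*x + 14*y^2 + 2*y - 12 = -36*x^2 - 378*x + y^2*(7*x + 77) + y*(42*x^2 + 435*x - 297) + 198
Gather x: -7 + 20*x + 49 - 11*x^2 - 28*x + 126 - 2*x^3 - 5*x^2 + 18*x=-2*x^3 - 16*x^2 + 10*x + 168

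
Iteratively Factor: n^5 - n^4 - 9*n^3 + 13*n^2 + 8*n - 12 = (n - 2)*(n^4 + n^3 - 7*n^2 - n + 6) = (n - 2)^2*(n^3 + 3*n^2 - n - 3) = (n - 2)^2*(n + 3)*(n^2 - 1) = (n - 2)^2*(n - 1)*(n + 3)*(n + 1)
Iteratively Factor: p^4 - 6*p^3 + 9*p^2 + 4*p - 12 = (p - 2)*(p^3 - 4*p^2 + p + 6) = (p - 3)*(p - 2)*(p^2 - p - 2) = (p - 3)*(p - 2)^2*(p + 1)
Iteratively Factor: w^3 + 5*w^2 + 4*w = (w + 1)*(w^2 + 4*w) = w*(w + 1)*(w + 4)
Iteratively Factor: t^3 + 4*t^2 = (t + 4)*(t^2) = t*(t + 4)*(t)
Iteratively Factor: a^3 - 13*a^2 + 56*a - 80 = (a - 4)*(a^2 - 9*a + 20) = (a - 4)^2*(a - 5)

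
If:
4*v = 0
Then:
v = 0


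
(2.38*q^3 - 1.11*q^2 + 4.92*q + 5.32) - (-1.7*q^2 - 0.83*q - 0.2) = 2.38*q^3 + 0.59*q^2 + 5.75*q + 5.52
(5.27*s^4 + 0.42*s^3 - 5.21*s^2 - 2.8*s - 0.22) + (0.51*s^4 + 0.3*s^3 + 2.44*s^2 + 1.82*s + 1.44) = 5.78*s^4 + 0.72*s^3 - 2.77*s^2 - 0.98*s + 1.22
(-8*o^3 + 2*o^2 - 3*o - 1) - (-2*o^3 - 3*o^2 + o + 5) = -6*o^3 + 5*o^2 - 4*o - 6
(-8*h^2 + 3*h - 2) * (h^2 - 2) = -8*h^4 + 3*h^3 + 14*h^2 - 6*h + 4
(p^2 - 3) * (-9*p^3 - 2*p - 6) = -9*p^5 + 25*p^3 - 6*p^2 + 6*p + 18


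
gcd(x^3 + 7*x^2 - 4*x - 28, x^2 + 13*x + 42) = x + 7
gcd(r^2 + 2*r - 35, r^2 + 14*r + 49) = r + 7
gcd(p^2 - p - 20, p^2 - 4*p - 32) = p + 4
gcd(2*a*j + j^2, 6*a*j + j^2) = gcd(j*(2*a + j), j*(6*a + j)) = j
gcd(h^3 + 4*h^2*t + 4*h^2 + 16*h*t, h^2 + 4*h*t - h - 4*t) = h + 4*t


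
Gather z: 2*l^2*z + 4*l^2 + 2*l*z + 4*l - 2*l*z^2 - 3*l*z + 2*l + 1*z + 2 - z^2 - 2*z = 4*l^2 + 6*l + z^2*(-2*l - 1) + z*(2*l^2 - l - 1) + 2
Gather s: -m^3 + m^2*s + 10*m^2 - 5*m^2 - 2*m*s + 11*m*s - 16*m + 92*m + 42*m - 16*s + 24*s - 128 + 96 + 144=-m^3 + 5*m^2 + 118*m + s*(m^2 + 9*m + 8) + 112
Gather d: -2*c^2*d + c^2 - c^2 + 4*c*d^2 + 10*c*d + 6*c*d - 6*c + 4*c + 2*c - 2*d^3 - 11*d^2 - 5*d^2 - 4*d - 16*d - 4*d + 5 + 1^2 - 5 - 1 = -2*d^3 + d^2*(4*c - 16) + d*(-2*c^2 + 16*c - 24)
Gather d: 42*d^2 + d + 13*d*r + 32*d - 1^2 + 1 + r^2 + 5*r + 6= 42*d^2 + d*(13*r + 33) + r^2 + 5*r + 6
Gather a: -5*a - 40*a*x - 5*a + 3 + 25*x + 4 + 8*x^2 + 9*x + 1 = a*(-40*x - 10) + 8*x^2 + 34*x + 8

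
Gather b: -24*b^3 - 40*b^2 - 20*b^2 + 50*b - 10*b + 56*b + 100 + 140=-24*b^3 - 60*b^2 + 96*b + 240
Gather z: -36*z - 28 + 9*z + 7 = -27*z - 21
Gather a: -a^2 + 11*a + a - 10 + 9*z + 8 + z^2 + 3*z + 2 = -a^2 + 12*a + z^2 + 12*z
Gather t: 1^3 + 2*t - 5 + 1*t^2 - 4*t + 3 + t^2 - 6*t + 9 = 2*t^2 - 8*t + 8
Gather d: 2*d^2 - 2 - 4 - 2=2*d^2 - 8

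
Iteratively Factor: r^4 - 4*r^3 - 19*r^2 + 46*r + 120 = (r + 3)*(r^3 - 7*r^2 + 2*r + 40) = (r - 4)*(r + 3)*(r^2 - 3*r - 10) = (r - 4)*(r + 2)*(r + 3)*(r - 5)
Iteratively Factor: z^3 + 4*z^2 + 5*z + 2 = (z + 2)*(z^2 + 2*z + 1) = (z + 1)*(z + 2)*(z + 1)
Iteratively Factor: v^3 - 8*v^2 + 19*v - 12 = (v - 4)*(v^2 - 4*v + 3) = (v - 4)*(v - 1)*(v - 3)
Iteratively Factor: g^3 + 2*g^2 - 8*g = (g + 4)*(g^2 - 2*g) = (g - 2)*(g + 4)*(g)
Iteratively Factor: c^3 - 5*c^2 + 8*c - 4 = (c - 1)*(c^2 - 4*c + 4) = (c - 2)*(c - 1)*(c - 2)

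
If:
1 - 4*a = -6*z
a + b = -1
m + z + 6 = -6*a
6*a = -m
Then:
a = -35/4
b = 31/4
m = 105/2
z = -6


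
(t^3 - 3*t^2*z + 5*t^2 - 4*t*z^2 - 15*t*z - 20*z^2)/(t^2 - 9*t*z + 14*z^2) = (t^3 - 3*t^2*z + 5*t^2 - 4*t*z^2 - 15*t*z - 20*z^2)/(t^2 - 9*t*z + 14*z^2)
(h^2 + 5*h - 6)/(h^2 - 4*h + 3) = (h + 6)/(h - 3)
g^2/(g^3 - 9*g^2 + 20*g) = g/(g^2 - 9*g + 20)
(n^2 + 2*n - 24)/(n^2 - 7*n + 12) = (n + 6)/(n - 3)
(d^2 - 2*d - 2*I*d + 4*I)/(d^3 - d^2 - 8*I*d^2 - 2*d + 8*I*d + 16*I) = (d - 2*I)/(d^2 + d*(1 - 8*I) - 8*I)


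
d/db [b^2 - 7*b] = 2*b - 7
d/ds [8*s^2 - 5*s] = 16*s - 5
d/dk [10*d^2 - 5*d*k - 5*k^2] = -5*d - 10*k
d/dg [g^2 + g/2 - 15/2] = 2*g + 1/2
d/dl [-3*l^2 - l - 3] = -6*l - 1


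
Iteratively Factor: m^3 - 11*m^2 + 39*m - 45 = (m - 5)*(m^2 - 6*m + 9) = (m - 5)*(m - 3)*(m - 3)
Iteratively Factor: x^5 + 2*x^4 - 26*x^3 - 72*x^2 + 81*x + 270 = (x + 3)*(x^4 - x^3 - 23*x^2 - 3*x + 90) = (x - 2)*(x + 3)*(x^3 + x^2 - 21*x - 45) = (x - 2)*(x + 3)^2*(x^2 - 2*x - 15) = (x - 5)*(x - 2)*(x + 3)^2*(x + 3)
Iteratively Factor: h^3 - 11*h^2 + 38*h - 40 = (h - 5)*(h^2 - 6*h + 8) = (h - 5)*(h - 4)*(h - 2)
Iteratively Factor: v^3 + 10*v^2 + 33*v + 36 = (v + 3)*(v^2 + 7*v + 12) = (v + 3)*(v + 4)*(v + 3)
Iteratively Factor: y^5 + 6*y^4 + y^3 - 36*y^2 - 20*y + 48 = (y + 4)*(y^4 + 2*y^3 - 7*y^2 - 8*y + 12) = (y - 1)*(y + 4)*(y^3 + 3*y^2 - 4*y - 12) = (y - 1)*(y + 3)*(y + 4)*(y^2 - 4) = (y - 2)*(y - 1)*(y + 3)*(y + 4)*(y + 2)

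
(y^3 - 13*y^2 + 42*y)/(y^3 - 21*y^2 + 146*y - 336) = y/(y - 8)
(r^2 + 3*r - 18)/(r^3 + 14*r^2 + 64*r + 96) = (r - 3)/(r^2 + 8*r + 16)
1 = 1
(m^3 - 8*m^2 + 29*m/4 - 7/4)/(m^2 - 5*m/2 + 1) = (2*m^2 - 15*m + 7)/(2*(m - 2))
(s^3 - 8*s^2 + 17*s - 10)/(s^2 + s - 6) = (s^2 - 6*s + 5)/(s + 3)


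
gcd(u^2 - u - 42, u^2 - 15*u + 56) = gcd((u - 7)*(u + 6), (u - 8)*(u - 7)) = u - 7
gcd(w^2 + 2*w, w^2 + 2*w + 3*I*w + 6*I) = w + 2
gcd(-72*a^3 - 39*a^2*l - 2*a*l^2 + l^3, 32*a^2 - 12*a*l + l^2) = 8*a - l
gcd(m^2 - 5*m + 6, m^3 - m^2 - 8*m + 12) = m - 2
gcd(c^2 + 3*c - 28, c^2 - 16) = c - 4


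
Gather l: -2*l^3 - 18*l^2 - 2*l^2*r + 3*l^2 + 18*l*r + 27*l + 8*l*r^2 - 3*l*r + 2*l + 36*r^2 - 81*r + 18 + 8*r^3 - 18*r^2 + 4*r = -2*l^3 + l^2*(-2*r - 15) + l*(8*r^2 + 15*r + 29) + 8*r^3 + 18*r^2 - 77*r + 18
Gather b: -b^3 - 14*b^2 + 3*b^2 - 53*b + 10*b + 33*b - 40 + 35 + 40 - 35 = -b^3 - 11*b^2 - 10*b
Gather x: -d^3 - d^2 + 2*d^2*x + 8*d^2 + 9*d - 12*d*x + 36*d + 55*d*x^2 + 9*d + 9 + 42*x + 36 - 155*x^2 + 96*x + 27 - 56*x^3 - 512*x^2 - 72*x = -d^3 + 7*d^2 + 54*d - 56*x^3 + x^2*(55*d - 667) + x*(2*d^2 - 12*d + 66) + 72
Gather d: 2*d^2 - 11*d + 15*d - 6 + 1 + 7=2*d^2 + 4*d + 2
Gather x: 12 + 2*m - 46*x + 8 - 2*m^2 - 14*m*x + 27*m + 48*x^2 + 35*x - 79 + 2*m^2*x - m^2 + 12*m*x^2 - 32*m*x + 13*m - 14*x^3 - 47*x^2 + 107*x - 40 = -3*m^2 + 42*m - 14*x^3 + x^2*(12*m + 1) + x*(2*m^2 - 46*m + 96) - 99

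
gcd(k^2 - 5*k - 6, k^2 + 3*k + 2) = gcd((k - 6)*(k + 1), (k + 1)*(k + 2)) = k + 1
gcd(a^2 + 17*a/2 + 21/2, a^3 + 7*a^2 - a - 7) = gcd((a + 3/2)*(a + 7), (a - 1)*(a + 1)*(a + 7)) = a + 7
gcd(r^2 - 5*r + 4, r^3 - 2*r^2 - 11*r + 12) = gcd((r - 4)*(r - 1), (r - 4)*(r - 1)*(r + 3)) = r^2 - 5*r + 4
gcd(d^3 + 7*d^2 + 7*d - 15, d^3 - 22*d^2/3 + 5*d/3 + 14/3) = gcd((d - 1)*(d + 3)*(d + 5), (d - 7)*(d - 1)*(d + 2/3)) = d - 1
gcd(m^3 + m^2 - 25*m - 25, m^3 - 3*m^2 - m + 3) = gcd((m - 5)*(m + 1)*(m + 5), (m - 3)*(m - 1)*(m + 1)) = m + 1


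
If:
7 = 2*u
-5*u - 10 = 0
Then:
No Solution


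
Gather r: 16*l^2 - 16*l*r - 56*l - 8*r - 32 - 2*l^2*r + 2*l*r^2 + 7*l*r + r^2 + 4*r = 16*l^2 - 56*l + r^2*(2*l + 1) + r*(-2*l^2 - 9*l - 4) - 32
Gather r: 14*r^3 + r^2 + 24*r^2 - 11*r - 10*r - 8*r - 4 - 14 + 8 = 14*r^3 + 25*r^2 - 29*r - 10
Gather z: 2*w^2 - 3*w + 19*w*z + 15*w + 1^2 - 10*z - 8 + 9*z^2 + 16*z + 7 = 2*w^2 + 12*w + 9*z^2 + z*(19*w + 6)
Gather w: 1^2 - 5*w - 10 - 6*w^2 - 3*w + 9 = -6*w^2 - 8*w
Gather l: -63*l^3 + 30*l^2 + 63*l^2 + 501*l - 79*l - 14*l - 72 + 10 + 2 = -63*l^3 + 93*l^2 + 408*l - 60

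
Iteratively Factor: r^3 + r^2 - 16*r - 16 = (r - 4)*(r^2 + 5*r + 4) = (r - 4)*(r + 4)*(r + 1)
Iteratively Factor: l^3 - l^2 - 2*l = (l - 2)*(l^2 + l) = (l - 2)*(l + 1)*(l)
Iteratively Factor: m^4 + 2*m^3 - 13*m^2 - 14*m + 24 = (m - 3)*(m^3 + 5*m^2 + 2*m - 8) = (m - 3)*(m + 4)*(m^2 + m - 2) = (m - 3)*(m + 2)*(m + 4)*(m - 1)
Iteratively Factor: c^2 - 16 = (c - 4)*(c + 4)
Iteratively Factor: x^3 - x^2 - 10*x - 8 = (x + 1)*(x^2 - 2*x - 8) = (x + 1)*(x + 2)*(x - 4)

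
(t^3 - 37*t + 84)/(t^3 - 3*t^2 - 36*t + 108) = (t^2 + 3*t - 28)/(t^2 - 36)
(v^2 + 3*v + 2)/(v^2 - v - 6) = (v + 1)/(v - 3)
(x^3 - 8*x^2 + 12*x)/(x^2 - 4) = x*(x - 6)/(x + 2)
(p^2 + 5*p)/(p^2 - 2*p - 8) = p*(p + 5)/(p^2 - 2*p - 8)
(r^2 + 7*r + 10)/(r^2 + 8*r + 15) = (r + 2)/(r + 3)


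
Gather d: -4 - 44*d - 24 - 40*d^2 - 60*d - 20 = -40*d^2 - 104*d - 48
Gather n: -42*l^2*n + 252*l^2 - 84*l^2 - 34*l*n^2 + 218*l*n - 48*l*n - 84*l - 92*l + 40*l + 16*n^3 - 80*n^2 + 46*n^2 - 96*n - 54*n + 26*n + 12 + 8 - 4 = 168*l^2 - 136*l + 16*n^3 + n^2*(-34*l - 34) + n*(-42*l^2 + 170*l - 124) + 16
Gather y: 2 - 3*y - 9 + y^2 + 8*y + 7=y^2 + 5*y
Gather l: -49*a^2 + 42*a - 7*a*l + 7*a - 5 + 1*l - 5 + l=-49*a^2 + 49*a + l*(2 - 7*a) - 10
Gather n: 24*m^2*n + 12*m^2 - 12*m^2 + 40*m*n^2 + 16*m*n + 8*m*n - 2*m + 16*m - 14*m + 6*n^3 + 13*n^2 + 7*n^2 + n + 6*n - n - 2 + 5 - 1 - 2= 6*n^3 + n^2*(40*m + 20) + n*(24*m^2 + 24*m + 6)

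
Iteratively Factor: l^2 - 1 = (l - 1)*(l + 1)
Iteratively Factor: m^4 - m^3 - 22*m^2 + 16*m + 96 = (m - 4)*(m^3 + 3*m^2 - 10*m - 24) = (m - 4)*(m + 4)*(m^2 - m - 6) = (m - 4)*(m - 3)*(m + 4)*(m + 2)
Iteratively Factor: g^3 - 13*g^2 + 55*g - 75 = (g - 5)*(g^2 - 8*g + 15) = (g - 5)*(g - 3)*(g - 5)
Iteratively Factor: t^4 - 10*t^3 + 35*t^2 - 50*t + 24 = (t - 1)*(t^3 - 9*t^2 + 26*t - 24) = (t - 4)*(t - 1)*(t^2 - 5*t + 6) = (t - 4)*(t - 3)*(t - 1)*(t - 2)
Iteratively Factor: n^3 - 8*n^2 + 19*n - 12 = (n - 3)*(n^2 - 5*n + 4) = (n - 4)*(n - 3)*(n - 1)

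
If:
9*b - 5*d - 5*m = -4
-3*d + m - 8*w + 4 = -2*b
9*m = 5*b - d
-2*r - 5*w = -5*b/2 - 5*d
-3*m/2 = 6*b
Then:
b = 1/44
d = 41/44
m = -1/11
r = 1405/704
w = 51/352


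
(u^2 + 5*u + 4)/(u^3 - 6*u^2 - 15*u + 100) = (u + 1)/(u^2 - 10*u + 25)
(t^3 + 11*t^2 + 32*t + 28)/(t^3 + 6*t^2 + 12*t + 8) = (t + 7)/(t + 2)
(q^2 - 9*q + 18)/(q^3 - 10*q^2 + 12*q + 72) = (q - 3)/(q^2 - 4*q - 12)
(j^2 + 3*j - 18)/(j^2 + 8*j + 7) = (j^2 + 3*j - 18)/(j^2 + 8*j + 7)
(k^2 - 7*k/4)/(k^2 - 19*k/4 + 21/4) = k/(k - 3)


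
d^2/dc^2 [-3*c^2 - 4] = -6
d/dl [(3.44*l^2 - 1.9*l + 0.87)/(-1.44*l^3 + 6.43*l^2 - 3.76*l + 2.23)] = (4.9536*l^4 - 5.472*l^3 + 3.041*l^2 + 4.1542*l - 0.9658)/(2.0736*l^6 - 18.5184*l^5 + 52.1737*l^4 - 54.776*l^3 + 42.8154*l^2 - 16.7696*l + 4.9729)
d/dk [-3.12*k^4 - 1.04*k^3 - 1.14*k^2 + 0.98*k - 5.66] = -12.48*k^3 - 3.12*k^2 - 2.28*k + 0.98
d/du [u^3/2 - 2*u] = 3*u^2/2 - 2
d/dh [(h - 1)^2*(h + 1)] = (h - 1)*(3*h + 1)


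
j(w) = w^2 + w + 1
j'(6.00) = 13.00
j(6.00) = 43.00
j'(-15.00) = -29.00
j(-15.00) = 211.00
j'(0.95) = 2.90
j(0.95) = 2.85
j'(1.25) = 3.50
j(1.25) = 3.81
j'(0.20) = 1.40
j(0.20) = 1.24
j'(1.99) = 4.98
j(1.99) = 6.95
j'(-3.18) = -5.36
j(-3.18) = 7.93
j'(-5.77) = -10.54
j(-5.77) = 28.52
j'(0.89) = 2.78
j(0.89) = 2.68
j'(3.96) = 8.92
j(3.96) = 20.64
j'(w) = 2*w + 1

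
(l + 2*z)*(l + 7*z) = l^2 + 9*l*z + 14*z^2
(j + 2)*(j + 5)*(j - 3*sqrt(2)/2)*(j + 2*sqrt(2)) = j^4 + sqrt(2)*j^3/2 + 7*j^3 + 4*j^2 + 7*sqrt(2)*j^2/2 - 42*j + 5*sqrt(2)*j - 60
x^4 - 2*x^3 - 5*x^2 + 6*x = x*(x - 3)*(x - 1)*(x + 2)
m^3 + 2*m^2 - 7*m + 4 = (m - 1)^2*(m + 4)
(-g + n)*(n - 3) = -g*n + 3*g + n^2 - 3*n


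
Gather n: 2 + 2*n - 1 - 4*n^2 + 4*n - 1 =-4*n^2 + 6*n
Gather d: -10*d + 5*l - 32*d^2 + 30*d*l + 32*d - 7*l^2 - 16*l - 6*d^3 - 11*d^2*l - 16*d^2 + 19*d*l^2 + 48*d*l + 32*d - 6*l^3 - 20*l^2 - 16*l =-6*d^3 + d^2*(-11*l - 48) + d*(19*l^2 + 78*l + 54) - 6*l^3 - 27*l^2 - 27*l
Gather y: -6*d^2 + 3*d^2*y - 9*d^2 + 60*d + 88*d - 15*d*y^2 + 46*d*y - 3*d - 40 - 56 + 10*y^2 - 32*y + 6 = -15*d^2 + 145*d + y^2*(10 - 15*d) + y*(3*d^2 + 46*d - 32) - 90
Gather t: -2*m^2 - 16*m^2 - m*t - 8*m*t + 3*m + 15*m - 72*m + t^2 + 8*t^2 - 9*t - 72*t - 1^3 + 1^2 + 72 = -18*m^2 - 54*m + 9*t^2 + t*(-9*m - 81) + 72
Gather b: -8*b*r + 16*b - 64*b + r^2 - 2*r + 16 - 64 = b*(-8*r - 48) + r^2 - 2*r - 48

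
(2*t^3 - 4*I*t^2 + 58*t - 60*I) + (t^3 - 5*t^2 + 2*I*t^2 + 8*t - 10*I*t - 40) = 3*t^3 - 5*t^2 - 2*I*t^2 + 66*t - 10*I*t - 40 - 60*I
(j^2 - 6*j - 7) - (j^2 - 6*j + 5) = -12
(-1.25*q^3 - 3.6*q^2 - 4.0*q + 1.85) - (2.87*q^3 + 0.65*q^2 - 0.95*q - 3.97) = -4.12*q^3 - 4.25*q^2 - 3.05*q + 5.82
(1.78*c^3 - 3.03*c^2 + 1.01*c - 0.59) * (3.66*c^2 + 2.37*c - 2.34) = 6.5148*c^5 - 6.8712*c^4 - 7.6497*c^3 + 7.3245*c^2 - 3.7617*c + 1.3806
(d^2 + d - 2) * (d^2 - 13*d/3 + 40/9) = d^4 - 10*d^3/3 - 17*d^2/9 + 118*d/9 - 80/9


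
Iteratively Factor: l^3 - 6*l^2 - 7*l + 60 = (l - 5)*(l^2 - l - 12) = (l - 5)*(l + 3)*(l - 4)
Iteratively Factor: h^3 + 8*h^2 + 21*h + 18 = (h + 3)*(h^2 + 5*h + 6) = (h + 2)*(h + 3)*(h + 3)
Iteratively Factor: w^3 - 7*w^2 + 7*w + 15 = (w + 1)*(w^2 - 8*w + 15) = (w - 3)*(w + 1)*(w - 5)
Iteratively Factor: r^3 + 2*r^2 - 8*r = (r - 2)*(r^2 + 4*r) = (r - 2)*(r + 4)*(r)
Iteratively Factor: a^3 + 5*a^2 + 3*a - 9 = (a + 3)*(a^2 + 2*a - 3) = (a - 1)*(a + 3)*(a + 3)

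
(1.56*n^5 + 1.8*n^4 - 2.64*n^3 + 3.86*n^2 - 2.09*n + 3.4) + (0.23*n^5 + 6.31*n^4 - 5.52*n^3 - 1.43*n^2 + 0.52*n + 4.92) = 1.79*n^5 + 8.11*n^4 - 8.16*n^3 + 2.43*n^2 - 1.57*n + 8.32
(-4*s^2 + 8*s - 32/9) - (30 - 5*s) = -4*s^2 + 13*s - 302/9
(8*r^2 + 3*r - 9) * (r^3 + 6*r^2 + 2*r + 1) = 8*r^5 + 51*r^4 + 25*r^3 - 40*r^2 - 15*r - 9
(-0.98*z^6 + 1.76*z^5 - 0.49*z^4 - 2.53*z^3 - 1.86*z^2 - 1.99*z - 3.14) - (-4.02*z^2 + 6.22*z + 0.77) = -0.98*z^6 + 1.76*z^5 - 0.49*z^4 - 2.53*z^3 + 2.16*z^2 - 8.21*z - 3.91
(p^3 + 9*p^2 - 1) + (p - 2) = p^3 + 9*p^2 + p - 3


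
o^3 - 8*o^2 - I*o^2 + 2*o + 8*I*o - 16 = (o - 8)*(o - 2*I)*(o + I)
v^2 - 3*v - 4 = (v - 4)*(v + 1)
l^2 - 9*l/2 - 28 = (l - 8)*(l + 7/2)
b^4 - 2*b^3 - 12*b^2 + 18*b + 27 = (b - 3)^2*(b + 1)*(b + 3)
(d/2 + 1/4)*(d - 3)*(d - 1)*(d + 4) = d^4/2 + d^3/4 - 13*d^2/2 + 11*d/4 + 3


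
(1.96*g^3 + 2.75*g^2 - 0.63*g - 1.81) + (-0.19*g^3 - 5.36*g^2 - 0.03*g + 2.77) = 1.77*g^3 - 2.61*g^2 - 0.66*g + 0.96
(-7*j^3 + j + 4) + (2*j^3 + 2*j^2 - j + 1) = -5*j^3 + 2*j^2 + 5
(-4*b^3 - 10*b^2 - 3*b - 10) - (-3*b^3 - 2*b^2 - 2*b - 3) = -b^3 - 8*b^2 - b - 7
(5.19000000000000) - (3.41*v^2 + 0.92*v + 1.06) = -3.41*v^2 - 0.92*v + 4.13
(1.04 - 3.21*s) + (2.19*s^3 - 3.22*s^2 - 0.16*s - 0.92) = 2.19*s^3 - 3.22*s^2 - 3.37*s + 0.12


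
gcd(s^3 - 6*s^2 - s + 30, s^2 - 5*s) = s - 5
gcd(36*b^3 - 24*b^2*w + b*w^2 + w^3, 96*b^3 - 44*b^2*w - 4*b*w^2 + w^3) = -12*b^2 + 4*b*w + w^2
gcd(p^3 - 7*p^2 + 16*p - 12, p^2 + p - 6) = p - 2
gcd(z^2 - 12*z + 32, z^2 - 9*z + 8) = z - 8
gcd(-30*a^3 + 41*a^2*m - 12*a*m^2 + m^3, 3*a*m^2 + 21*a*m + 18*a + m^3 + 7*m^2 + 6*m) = 1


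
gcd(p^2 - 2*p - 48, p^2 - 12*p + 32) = p - 8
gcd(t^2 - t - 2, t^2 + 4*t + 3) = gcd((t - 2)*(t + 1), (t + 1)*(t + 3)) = t + 1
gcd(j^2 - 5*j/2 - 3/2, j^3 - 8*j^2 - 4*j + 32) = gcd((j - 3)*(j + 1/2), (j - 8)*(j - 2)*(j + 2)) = 1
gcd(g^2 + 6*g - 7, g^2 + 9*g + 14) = g + 7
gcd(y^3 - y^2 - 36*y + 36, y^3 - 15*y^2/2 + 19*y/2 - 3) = y^2 - 7*y + 6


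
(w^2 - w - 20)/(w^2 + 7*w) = (w^2 - w - 20)/(w*(w + 7))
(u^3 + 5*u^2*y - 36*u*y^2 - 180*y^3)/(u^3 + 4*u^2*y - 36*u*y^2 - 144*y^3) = (u + 5*y)/(u + 4*y)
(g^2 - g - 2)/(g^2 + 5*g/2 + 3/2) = 2*(g - 2)/(2*g + 3)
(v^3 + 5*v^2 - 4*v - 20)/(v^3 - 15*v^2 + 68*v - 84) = (v^2 + 7*v + 10)/(v^2 - 13*v + 42)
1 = 1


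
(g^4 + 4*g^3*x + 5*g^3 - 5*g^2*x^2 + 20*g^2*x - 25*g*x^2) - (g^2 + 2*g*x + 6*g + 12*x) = g^4 + 4*g^3*x + 5*g^3 - 5*g^2*x^2 + 20*g^2*x - g^2 - 25*g*x^2 - 2*g*x - 6*g - 12*x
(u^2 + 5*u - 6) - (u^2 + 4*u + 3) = u - 9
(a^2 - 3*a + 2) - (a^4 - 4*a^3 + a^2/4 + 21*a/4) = -a^4 + 4*a^3 + 3*a^2/4 - 33*a/4 + 2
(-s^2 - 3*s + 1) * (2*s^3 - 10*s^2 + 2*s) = -2*s^5 + 4*s^4 + 30*s^3 - 16*s^2 + 2*s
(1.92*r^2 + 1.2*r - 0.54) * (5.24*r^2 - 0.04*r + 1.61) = 10.0608*r^4 + 6.2112*r^3 + 0.2136*r^2 + 1.9536*r - 0.8694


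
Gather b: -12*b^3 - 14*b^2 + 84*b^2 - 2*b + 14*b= -12*b^3 + 70*b^2 + 12*b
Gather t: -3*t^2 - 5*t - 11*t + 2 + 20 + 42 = -3*t^2 - 16*t + 64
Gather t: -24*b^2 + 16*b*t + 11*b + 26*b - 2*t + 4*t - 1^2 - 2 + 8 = -24*b^2 + 37*b + t*(16*b + 2) + 5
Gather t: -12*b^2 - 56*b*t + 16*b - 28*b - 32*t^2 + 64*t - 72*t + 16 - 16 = -12*b^2 - 12*b - 32*t^2 + t*(-56*b - 8)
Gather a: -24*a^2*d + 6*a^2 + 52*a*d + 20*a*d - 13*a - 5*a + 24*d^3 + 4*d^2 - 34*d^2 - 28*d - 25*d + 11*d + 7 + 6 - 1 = a^2*(6 - 24*d) + a*(72*d - 18) + 24*d^3 - 30*d^2 - 42*d + 12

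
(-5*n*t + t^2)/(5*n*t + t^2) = (-5*n + t)/(5*n + t)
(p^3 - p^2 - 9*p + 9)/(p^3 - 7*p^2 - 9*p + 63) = (p - 1)/(p - 7)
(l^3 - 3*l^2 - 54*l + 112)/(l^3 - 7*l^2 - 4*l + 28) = (l^2 - l - 56)/(l^2 - 5*l - 14)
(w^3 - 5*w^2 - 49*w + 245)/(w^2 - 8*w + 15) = (w^2 - 49)/(w - 3)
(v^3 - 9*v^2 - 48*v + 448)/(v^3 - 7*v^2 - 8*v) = (v^2 - v - 56)/(v*(v + 1))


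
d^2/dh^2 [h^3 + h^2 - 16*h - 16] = 6*h + 2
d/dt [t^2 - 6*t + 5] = 2*t - 6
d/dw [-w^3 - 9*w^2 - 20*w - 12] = -3*w^2 - 18*w - 20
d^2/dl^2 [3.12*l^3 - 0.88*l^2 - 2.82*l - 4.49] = 18.72*l - 1.76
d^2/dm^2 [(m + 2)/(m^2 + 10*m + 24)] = 2*(4*(m + 2)*(m + 5)^2 - 3*(m + 4)*(m^2 + 10*m + 24))/(m^2 + 10*m + 24)^3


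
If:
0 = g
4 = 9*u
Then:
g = 0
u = 4/9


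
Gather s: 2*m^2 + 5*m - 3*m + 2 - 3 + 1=2*m^2 + 2*m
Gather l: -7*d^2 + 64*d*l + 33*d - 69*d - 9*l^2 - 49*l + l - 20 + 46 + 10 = -7*d^2 - 36*d - 9*l^2 + l*(64*d - 48) + 36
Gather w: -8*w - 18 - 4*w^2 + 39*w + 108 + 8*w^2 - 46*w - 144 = 4*w^2 - 15*w - 54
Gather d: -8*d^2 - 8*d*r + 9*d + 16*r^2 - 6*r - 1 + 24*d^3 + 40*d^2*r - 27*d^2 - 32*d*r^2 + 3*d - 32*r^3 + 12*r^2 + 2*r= 24*d^3 + d^2*(40*r - 35) + d*(-32*r^2 - 8*r + 12) - 32*r^3 + 28*r^2 - 4*r - 1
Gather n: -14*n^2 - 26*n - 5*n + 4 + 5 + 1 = -14*n^2 - 31*n + 10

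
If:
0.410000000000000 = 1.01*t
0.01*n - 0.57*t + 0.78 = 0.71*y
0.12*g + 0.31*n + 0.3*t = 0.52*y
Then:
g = 140.710396039604 - 179.083333333333*y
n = 71.0*y - 54.8613861386139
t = 0.41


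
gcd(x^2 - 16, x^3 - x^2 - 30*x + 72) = x - 4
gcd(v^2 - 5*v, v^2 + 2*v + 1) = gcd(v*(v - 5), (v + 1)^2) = 1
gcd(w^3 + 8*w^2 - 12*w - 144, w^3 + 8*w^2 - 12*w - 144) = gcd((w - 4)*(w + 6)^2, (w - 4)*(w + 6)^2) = w^3 + 8*w^2 - 12*w - 144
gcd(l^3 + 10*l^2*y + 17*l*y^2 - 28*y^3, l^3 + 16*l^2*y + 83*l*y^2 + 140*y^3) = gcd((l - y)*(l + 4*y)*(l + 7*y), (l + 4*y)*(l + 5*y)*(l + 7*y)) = l^2 + 11*l*y + 28*y^2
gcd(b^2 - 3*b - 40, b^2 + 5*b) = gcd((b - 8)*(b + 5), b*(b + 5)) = b + 5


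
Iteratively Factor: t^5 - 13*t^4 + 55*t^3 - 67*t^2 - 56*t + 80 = (t - 4)*(t^4 - 9*t^3 + 19*t^2 + 9*t - 20) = (t - 4)*(t - 1)*(t^3 - 8*t^2 + 11*t + 20) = (t - 4)*(t - 1)*(t + 1)*(t^2 - 9*t + 20) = (t - 4)^2*(t - 1)*(t + 1)*(t - 5)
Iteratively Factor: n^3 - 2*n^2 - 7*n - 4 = (n + 1)*(n^2 - 3*n - 4) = (n + 1)^2*(n - 4)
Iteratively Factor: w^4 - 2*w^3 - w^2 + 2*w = (w - 1)*(w^3 - w^2 - 2*w) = (w - 1)*(w + 1)*(w^2 - 2*w) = w*(w - 1)*(w + 1)*(w - 2)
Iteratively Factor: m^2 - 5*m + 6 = (m - 3)*(m - 2)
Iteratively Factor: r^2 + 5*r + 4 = (r + 1)*(r + 4)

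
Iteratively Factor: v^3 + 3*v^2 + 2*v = (v + 1)*(v^2 + 2*v) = (v + 1)*(v + 2)*(v)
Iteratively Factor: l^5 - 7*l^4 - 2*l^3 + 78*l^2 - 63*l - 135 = (l - 5)*(l^4 - 2*l^3 - 12*l^2 + 18*l + 27) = (l - 5)*(l + 1)*(l^3 - 3*l^2 - 9*l + 27) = (l - 5)*(l + 1)*(l + 3)*(l^2 - 6*l + 9) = (l - 5)*(l - 3)*(l + 1)*(l + 3)*(l - 3)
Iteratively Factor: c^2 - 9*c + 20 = (c - 4)*(c - 5)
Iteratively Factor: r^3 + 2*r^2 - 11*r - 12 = (r + 4)*(r^2 - 2*r - 3) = (r + 1)*(r + 4)*(r - 3)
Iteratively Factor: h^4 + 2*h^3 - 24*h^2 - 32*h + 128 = (h - 2)*(h^3 + 4*h^2 - 16*h - 64) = (h - 4)*(h - 2)*(h^2 + 8*h + 16) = (h - 4)*(h - 2)*(h + 4)*(h + 4)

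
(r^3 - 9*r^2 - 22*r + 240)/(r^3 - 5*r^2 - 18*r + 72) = (r^2 - 3*r - 40)/(r^2 + r - 12)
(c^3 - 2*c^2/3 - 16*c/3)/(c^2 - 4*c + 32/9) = 3*c*(c + 2)/(3*c - 4)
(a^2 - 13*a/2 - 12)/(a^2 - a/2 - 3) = (a - 8)/(a - 2)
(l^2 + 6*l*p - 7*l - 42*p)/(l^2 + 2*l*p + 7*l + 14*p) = (l^2 + 6*l*p - 7*l - 42*p)/(l^2 + 2*l*p + 7*l + 14*p)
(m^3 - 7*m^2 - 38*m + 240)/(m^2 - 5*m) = m - 2 - 48/m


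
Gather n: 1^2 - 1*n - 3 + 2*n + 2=n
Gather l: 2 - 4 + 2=0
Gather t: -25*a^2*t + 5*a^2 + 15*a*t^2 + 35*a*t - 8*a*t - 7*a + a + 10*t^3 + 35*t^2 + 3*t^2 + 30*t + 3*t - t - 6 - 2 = 5*a^2 - 6*a + 10*t^3 + t^2*(15*a + 38) + t*(-25*a^2 + 27*a + 32) - 8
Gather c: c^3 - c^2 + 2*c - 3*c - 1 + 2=c^3 - c^2 - c + 1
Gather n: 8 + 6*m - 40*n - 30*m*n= 6*m + n*(-30*m - 40) + 8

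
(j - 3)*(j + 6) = j^2 + 3*j - 18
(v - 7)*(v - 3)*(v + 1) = v^3 - 9*v^2 + 11*v + 21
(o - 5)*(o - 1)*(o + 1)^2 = o^4 - 4*o^3 - 6*o^2 + 4*o + 5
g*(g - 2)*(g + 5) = g^3 + 3*g^2 - 10*g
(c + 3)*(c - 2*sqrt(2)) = c^2 - 2*sqrt(2)*c + 3*c - 6*sqrt(2)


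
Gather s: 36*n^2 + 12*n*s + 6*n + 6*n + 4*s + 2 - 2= 36*n^2 + 12*n + s*(12*n + 4)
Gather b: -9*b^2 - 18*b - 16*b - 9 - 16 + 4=-9*b^2 - 34*b - 21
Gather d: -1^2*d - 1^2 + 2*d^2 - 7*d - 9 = 2*d^2 - 8*d - 10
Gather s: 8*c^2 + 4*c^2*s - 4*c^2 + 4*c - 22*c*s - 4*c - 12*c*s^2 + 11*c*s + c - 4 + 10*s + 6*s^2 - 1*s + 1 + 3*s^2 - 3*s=4*c^2 + c + s^2*(9 - 12*c) + s*(4*c^2 - 11*c + 6) - 3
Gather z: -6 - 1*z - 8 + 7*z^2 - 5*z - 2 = 7*z^2 - 6*z - 16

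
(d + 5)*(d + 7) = d^2 + 12*d + 35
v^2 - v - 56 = (v - 8)*(v + 7)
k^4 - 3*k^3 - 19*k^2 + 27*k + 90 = (k - 5)*(k - 3)*(k + 2)*(k + 3)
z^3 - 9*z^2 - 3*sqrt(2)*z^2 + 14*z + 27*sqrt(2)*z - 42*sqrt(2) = (z - 7)*(z - 2)*(z - 3*sqrt(2))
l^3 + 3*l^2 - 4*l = l*(l - 1)*(l + 4)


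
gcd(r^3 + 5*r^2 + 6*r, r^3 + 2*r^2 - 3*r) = r^2 + 3*r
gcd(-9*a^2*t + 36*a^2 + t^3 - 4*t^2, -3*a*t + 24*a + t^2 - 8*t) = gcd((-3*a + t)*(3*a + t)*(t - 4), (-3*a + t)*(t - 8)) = -3*a + t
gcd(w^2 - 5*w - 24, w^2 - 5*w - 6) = 1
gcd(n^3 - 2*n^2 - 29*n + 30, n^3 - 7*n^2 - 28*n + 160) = n + 5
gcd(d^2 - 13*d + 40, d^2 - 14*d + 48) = d - 8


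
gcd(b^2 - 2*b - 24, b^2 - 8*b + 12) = b - 6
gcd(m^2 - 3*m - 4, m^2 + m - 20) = m - 4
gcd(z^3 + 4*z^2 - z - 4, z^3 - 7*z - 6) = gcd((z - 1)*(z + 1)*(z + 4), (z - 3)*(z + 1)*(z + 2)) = z + 1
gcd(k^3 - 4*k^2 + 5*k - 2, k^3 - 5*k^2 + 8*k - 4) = k^2 - 3*k + 2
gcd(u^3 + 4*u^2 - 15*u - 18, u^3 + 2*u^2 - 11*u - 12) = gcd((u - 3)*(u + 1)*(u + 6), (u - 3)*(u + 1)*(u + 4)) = u^2 - 2*u - 3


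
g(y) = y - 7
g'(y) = 1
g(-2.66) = -9.66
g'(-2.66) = 1.00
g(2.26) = -4.74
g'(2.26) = 1.00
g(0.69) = -6.31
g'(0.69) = 1.00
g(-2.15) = -9.15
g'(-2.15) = 1.00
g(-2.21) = -9.21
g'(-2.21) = 1.00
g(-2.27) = -9.27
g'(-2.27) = 1.00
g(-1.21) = -8.21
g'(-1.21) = 1.00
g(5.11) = -1.89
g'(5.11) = 1.00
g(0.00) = -7.00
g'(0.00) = 1.00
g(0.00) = -7.00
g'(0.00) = 1.00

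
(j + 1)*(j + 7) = j^2 + 8*j + 7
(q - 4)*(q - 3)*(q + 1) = q^3 - 6*q^2 + 5*q + 12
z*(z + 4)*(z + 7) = z^3 + 11*z^2 + 28*z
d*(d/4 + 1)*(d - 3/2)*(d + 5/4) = d^4/4 + 15*d^3/16 - 23*d^2/32 - 15*d/8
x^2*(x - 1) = x^3 - x^2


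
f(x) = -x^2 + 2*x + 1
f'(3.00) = -4.00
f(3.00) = -2.00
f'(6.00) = -10.00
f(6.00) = -23.00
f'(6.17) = -10.34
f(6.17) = -24.73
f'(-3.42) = 8.84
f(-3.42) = -17.54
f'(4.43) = -6.86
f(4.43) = -9.76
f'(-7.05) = 16.10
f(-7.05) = -62.80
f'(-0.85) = 3.70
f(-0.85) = -1.42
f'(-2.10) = 6.20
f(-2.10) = -7.61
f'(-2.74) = 7.48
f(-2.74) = -11.99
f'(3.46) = -4.92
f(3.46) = -4.05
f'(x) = 2 - 2*x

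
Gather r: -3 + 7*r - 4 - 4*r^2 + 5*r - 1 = -4*r^2 + 12*r - 8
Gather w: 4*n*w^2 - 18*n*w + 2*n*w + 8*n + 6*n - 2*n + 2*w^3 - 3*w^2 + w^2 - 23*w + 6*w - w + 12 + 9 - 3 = 12*n + 2*w^3 + w^2*(4*n - 2) + w*(-16*n - 18) + 18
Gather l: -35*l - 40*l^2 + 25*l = -40*l^2 - 10*l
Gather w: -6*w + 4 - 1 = 3 - 6*w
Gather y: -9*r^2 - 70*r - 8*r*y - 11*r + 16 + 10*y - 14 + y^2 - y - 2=-9*r^2 - 81*r + y^2 + y*(9 - 8*r)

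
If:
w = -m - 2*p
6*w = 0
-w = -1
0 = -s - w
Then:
No Solution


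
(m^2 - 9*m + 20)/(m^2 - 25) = (m - 4)/(m + 5)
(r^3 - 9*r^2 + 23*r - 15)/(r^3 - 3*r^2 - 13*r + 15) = (r - 3)/(r + 3)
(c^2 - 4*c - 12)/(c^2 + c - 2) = (c - 6)/(c - 1)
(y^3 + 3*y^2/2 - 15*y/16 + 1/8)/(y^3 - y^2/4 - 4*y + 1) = (y - 1/4)/(y - 2)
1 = 1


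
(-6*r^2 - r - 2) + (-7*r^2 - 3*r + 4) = -13*r^2 - 4*r + 2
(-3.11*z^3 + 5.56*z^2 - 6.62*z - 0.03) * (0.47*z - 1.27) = -1.4617*z^4 + 6.5629*z^3 - 10.1726*z^2 + 8.3933*z + 0.0381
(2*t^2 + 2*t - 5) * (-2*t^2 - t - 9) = -4*t^4 - 6*t^3 - 10*t^2 - 13*t + 45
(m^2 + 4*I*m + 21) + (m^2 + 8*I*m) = 2*m^2 + 12*I*m + 21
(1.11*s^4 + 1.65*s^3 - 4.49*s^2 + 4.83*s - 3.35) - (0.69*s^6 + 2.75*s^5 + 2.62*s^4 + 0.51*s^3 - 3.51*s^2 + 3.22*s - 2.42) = -0.69*s^6 - 2.75*s^5 - 1.51*s^4 + 1.14*s^3 - 0.98*s^2 + 1.61*s - 0.93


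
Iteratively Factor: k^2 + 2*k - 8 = (k + 4)*(k - 2)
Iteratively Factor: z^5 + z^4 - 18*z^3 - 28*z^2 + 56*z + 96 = (z - 2)*(z^4 + 3*z^3 - 12*z^2 - 52*z - 48) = (z - 2)*(z + 2)*(z^3 + z^2 - 14*z - 24) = (z - 2)*(z + 2)*(z + 3)*(z^2 - 2*z - 8) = (z - 4)*(z - 2)*(z + 2)*(z + 3)*(z + 2)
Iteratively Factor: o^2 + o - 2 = (o - 1)*(o + 2)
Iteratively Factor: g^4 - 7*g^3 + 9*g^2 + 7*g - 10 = (g - 2)*(g^3 - 5*g^2 - g + 5) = (g - 2)*(g - 1)*(g^2 - 4*g - 5) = (g - 2)*(g - 1)*(g + 1)*(g - 5)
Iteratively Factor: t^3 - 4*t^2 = (t)*(t^2 - 4*t) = t^2*(t - 4)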